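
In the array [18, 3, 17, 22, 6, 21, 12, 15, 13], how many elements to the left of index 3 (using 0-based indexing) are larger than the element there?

0

The element at index 3 is 22.
Elements before it: 18, 3, 17
None of them are larger than 22.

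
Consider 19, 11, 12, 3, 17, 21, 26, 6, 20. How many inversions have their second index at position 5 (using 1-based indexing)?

The element at index 5 is 17.
Elements before it: 19, 11, 12, 3
Those larger than 17: 19

1 such element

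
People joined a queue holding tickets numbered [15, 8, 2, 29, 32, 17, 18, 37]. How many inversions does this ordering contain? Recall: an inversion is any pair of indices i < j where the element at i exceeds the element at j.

Sweep left to right; for each value list the smaller values that follow it:
15 → 8, 2 → 2
8 → 2 → 1
2 → none → 0
29 → 17, 18 → 2
32 → 17, 18 → 2
17 → none → 0
18 → none → 0
37 → none → 0
Sum: 2 + 1 + 0 + 2 + 2 + 0 + 0 + 0 = 7

There are 7 inversions.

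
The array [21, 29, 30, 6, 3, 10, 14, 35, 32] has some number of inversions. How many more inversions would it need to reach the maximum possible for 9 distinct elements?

Maximum inversions for 9 distinct elements is C(9, 2) = 9·8/2 = 36.
Current inversions — for each element, count later smaller elements:
21: 4
29: 4
30: 4
6: 1
3: 0
10: 0
14: 0
35: 1
32: 0
Current total: 4 + 4 + 4 + 1 + 0 + 0 + 0 + 1 + 0 = 14
Shortfall: 36 − 14 = 22

22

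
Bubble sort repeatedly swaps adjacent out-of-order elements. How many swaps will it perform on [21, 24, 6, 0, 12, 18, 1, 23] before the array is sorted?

Each adjacent swap fixes exactly one inversion, so the minimum swap count equals the number of inversions.
Count inversions — for each element, later elements that are smaller:
21: 6, 0, 12, 18, 1 → 5
24: 6, 0, 12, 18, 1, 23 → 6
6: 0, 1 → 2
0: none → 0
12: 1 → 1
18: 1 → 1
1: none → 0
23: none → 0
Total inversions: 5 + 6 + 2 + 0 + 1 + 1 + 0 + 0 = 15

15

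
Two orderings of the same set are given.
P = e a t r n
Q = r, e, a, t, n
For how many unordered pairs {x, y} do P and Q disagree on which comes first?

3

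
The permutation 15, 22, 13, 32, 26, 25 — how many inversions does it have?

5

Sweep left to right; for each value list the smaller values that follow it:
15: 1
22: 1
13: 0
32: 2
26: 1
25: 0
Sum: 1 + 1 + 0 + 2 + 1 + 0 = 5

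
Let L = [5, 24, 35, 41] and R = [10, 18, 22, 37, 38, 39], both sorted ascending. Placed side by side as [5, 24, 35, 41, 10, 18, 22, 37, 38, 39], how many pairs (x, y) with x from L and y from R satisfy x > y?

Cross-inversions: 12

For each element r of the right run, count left-run elements greater than r:
r = 10: 24, 35, 41 → 3
r = 18: 24, 35, 41 → 3
r = 22: 24, 35, 41 → 3
r = 37: 41 → 1
r = 38: 41 → 1
r = 39: 41 → 1
Cross-inversions: 3 + 3 + 3 + 1 + 1 + 1 = 12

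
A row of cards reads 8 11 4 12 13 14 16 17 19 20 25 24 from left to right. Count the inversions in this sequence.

3

Element-by-element contributions:
8 → 4 → 1
11 → 4 → 1
4 → none → 0
12 → none → 0
13 → none → 0
14 → none → 0
16 → none → 0
17 → none → 0
19 → none → 0
20 → none → 0
25 → 24 → 1
24 → none → 0
Sum: 1 + 1 + 0 + 0 + 0 + 0 + 0 + 0 + 0 + 0 + 1 + 0 = 3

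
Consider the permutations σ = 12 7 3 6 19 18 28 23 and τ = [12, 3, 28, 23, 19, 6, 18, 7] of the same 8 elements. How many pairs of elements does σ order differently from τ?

13

Assign each item its position (1..8) in the first ordering, then rewrite the second ordering as that position sequence:
positions: 12→1, 7→2, 3→3, 6→4, 19→5, 18→6, 28→7, 23→8
second ordering as positions: [1, 3, 7, 8, 5, 4, 6, 2]
Discordant pairs = inversions in this position sequence.
1: 0
3: 2 → 1
7: 5, 4, 6, 2 → 4
8: 5, 4, 6, 2 → 4
5: 4, 2 → 2
4: 2 → 1
6: 2 → 1
2: 0
Total: 0 + 1 + 4 + 4 + 2 + 1 + 1 + 0 = 13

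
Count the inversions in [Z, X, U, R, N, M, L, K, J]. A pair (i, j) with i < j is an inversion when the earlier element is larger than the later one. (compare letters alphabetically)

36

Sweep left to right; for each value list the smaller values that follow it:
Z: 8
X: 7
U: 6
R: 5
N: 4
M: 3
L: 2
K: 1
J: 0
Sum: 8 + 7 + 6 + 5 + 4 + 3 + 2 + 1 + 0 = 36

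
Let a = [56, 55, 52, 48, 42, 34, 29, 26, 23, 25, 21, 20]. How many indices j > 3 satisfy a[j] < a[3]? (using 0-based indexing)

The element at index 3 is 48.
Elements after it: 42, 34, 29, 26, 23, 25, 21, 20
Those smaller than 48: 42, 34, 29, 26, 23, 25, 21, 20

8 such elements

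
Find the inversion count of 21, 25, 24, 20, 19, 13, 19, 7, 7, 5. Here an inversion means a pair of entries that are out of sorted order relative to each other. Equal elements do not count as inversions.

40

Sweep left to right; for each value list the smaller values that follow it:
21 → 20, 19, 13, 19, 7, 7, 5 → 7
25 → 24, 20, 19, 13, 19, 7, 7, 5 → 8
24 → 20, 19, 13, 19, 7, 7, 5 → 7
20 → 19, 13, 19, 7, 7, 5 → 6
19 → 13, 7, 7, 5 → 4
13 → 7, 7, 5 → 3
19 → 7, 7, 5 → 3
7 → 5 → 1
7 → 5 → 1
5 → none → 0
Sum: 7 + 8 + 7 + 6 + 4 + 3 + 3 + 1 + 1 + 0 = 40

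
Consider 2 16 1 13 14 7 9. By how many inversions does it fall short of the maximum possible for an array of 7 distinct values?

11

Maximum inversions for 7 distinct elements is C(7, 2) = 7·6/2 = 21.
Current inversions — for each element, count later smaller elements:
2: 1
16: 5
1: 0
13: 2
14: 2
7: 0
9: 0
Current total: 1 + 5 + 0 + 2 + 2 + 0 + 0 = 10
Shortfall: 21 − 10 = 11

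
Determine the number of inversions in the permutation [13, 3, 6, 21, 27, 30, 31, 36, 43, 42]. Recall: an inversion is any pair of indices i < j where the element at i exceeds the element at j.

3 out-of-order pairs

Count, for each position, how many later elements it exceeds:
13 → 3, 6 → 2
3 → none → 0
6 → none → 0
21 → none → 0
27 → none → 0
30 → none → 0
31 → none → 0
36 → none → 0
43 → 42 → 1
42 → none → 0
Sum: 2 + 0 + 0 + 0 + 0 + 0 + 0 + 0 + 1 + 0 = 3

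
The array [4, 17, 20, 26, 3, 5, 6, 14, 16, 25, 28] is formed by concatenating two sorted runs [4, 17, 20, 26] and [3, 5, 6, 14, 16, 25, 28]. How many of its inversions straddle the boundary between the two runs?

17 split inversions

Take each right-half value and tally the left-half values above it:
r = 3: 4, 17, 20, 26 → 4
r = 5: 17, 20, 26 → 3
r = 6: 17, 20, 26 → 3
r = 14: 17, 20, 26 → 3
r = 16: 17, 20, 26 → 3
r = 25: 26 → 1
r = 28: none → 0
Cross-inversions: 4 + 3 + 3 + 3 + 3 + 1 + 0 = 17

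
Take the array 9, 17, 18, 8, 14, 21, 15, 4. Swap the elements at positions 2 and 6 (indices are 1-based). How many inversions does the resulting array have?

Positions 2 and 6 hold 17 and 21; after swapping, the array is [9, 21, 18, 8, 14, 17, 15, 4].
Sweep left to right; for each value list the smaller values that follow it:
9 → 8, 4 → 2
21 → 18, 8, 14, 17, 15, 4 → 6
18 → 8, 14, 17, 15, 4 → 5
8 → 4 → 1
14 → 4 → 1
17 → 15, 4 → 2
15 → 4 → 1
4 → none → 0
Sum: 2 + 6 + 5 + 1 + 1 + 2 + 1 + 0 = 18

18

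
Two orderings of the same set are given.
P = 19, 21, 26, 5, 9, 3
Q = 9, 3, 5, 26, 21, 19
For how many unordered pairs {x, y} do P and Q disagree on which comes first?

Assign each item its position (1..6) in the first ordering, then rewrite the second ordering as that position sequence:
positions: 19→1, 21→2, 26→3, 5→4, 9→5, 3→6
second ordering as positions: [5, 6, 4, 3, 2, 1]
Discordant pairs = inversions in this position sequence.
5: 4, 3, 2, 1 → 4
6: 4, 3, 2, 1 → 4
4: 3, 2, 1 → 3
3: 2, 1 → 2
2: 1 → 1
1: 0
Total: 4 + 4 + 3 + 2 + 1 + 0 = 14

There are 14 disagreeing pairs.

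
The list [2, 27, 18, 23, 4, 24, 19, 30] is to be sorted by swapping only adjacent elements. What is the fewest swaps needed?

9

Minimum adjacent swaps = number of inversions (each swap of adjacent out-of-order elements removes one inversion and no swap can remove more).
Count inversions — for each element, later elements that are smaller:
2: none → 0
27: 18, 23, 4, 24, 19 → 5
18: 4 → 1
23: 4, 19 → 2
4: none → 0
24: 19 → 1
19: none → 0
30: none → 0
Total inversions: 0 + 5 + 1 + 2 + 0 + 1 + 0 + 0 = 9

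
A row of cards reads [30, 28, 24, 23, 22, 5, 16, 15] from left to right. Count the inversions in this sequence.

26 inversions

Sweep left to right; for each value list the smaller values that follow it:
30: 7
28: 6
24: 5
23: 4
22: 3
5: 0
16: 1
15: 0
Sum: 7 + 6 + 5 + 4 + 3 + 0 + 1 + 0 = 26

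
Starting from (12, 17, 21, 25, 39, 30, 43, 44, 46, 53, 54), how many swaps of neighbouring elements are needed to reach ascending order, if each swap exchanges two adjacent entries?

Minimum adjacent swaps = number of inversions (each swap of adjacent out-of-order elements removes one inversion and no swap can remove more).
Count inversions — for each element, later elements that are smaller:
12: none → 0
17: none → 0
21: none → 0
25: none → 0
39: 30 → 1
30: none → 0
43: none → 0
44: none → 0
46: none → 0
53: none → 0
54: none → 0
Total inversions: 0 + 0 + 0 + 0 + 1 + 0 + 0 + 0 + 0 + 0 + 0 = 1

1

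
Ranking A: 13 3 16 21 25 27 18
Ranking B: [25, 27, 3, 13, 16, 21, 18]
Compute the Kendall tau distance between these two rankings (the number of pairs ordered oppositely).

9

Assign each item its position (1..7) in the first ordering, then rewrite the second ordering as that position sequence:
positions: 13→1, 3→2, 16→3, 21→4, 25→5, 27→6, 18→7
second ordering as positions: [5, 6, 2, 1, 3, 4, 7]
Discordant pairs = inversions in this position sequence.
5: 2, 1, 3, 4 → 4
6: 2, 1, 3, 4 → 4
2: 1 → 1
1: 0
3: 0
4: 0
7: 0
Total: 4 + 4 + 1 + 0 + 0 + 0 + 0 = 9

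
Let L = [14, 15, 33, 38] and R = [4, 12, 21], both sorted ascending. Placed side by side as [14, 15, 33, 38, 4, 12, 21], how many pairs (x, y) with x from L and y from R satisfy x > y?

Take each right-half value and tally the left-half values above it:
r = 4: 14, 15, 33, 38 → 4
r = 12: 14, 15, 33, 38 → 4
r = 21: 33, 38 → 2
Cross-inversions: 4 + 4 + 2 = 10

Cross-inversions: 10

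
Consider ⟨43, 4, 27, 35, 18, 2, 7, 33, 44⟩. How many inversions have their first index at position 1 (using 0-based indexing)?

The element at index 1 is 4.
Elements after it: 27, 35, 18, 2, 7, 33, 44
Those smaller than 4: 2

1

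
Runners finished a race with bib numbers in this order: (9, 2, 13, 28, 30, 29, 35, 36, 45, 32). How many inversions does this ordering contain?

5 inversions

For each element, count later entries that are smaller:
9 → 2 → 1
2 → none → 0
13 → none → 0
28 → none → 0
30 → 29 → 1
29 → none → 0
35 → 32 → 1
36 → 32 → 1
45 → 32 → 1
32 → none → 0
Sum: 1 + 0 + 0 + 0 + 1 + 0 + 1 + 1 + 1 + 0 = 5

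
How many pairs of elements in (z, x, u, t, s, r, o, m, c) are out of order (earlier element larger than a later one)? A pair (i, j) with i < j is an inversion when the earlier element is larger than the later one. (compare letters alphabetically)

36 out-of-order pairs

Sweep left to right; for each value list the smaller values that follow it:
z → x, u, t, s, r, o, m, c → 8
x → u, t, s, r, o, m, c → 7
u → t, s, r, o, m, c → 6
t → s, r, o, m, c → 5
s → r, o, m, c → 4
r → o, m, c → 3
o → m, c → 2
m → c → 1
c → none → 0
Sum: 8 + 7 + 6 + 5 + 4 + 3 + 2 + 1 + 0 = 36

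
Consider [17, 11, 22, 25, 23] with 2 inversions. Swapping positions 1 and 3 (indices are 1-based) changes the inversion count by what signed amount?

+1

Positions 1 and 3 hold 17 and 22; after swapping, the array is [22, 11, 17, 25, 23].
Sweep left to right; for each value list the smaller values that follow it:
22: 2
11: 0
17: 0
25: 1
23: 0
Sum: 2 + 0 + 0 + 1 + 0 = 3
Change: 3 − 2 = +1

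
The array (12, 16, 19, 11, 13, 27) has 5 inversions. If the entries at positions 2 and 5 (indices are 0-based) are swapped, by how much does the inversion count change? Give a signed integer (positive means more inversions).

Positions 2 and 5 hold 19 and 27; after swapping, the array is [12, 16, 27, 11, 13, 19].
Element-by-element contributions:
12 → 11 → 1
16 → 11, 13 → 2
27 → 11, 13, 19 → 3
11 → none → 0
13 → none → 0
19 → none → 0
Sum: 1 + 2 + 3 + 0 + 0 + 0 = 6
Change: 6 − 5 = +1

+1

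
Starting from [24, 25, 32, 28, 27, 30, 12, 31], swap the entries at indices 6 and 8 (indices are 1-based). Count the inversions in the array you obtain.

Positions 6 and 8 hold 30 and 31; after swapping, the array is [24, 25, 32, 28, 27, 31, 12, 30].
Sweep left to right; for each value list the smaller values that follow it:
24 → 12 → 1
25 → 12 → 1
32 → 28, 27, 31, 12, 30 → 5
28 → 27, 12 → 2
27 → 12 → 1
31 → 12, 30 → 2
12 → none → 0
30 → none → 0
Sum: 1 + 1 + 5 + 2 + 1 + 2 + 0 + 0 = 12

12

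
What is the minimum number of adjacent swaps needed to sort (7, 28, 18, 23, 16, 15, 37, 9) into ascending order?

15

Each adjacent swap fixes exactly one inversion, so the minimum swap count equals the number of inversions.
Count inversions — for each element, later elements that are smaller:
7: none → 0
28: 18, 23, 16, 15, 9 → 5
18: 16, 15, 9 → 3
23: 16, 15, 9 → 3
16: 15, 9 → 2
15: 9 → 1
37: 9 → 1
9: none → 0
Total inversions: 0 + 5 + 3 + 3 + 2 + 1 + 1 + 0 = 15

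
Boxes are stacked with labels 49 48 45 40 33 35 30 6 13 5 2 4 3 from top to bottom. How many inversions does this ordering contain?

Count, for each position, how many later elements it exceeds:
49: 12
48: 11
45: 10
40: 9
33: 7
35: 7
30: 6
6: 4
13: 4
5: 3
2: 0
4: 1
3: 0
Sum: 12 + 11 + 10 + 9 + 7 + 7 + 6 + 4 + 4 + 3 + 0 + 1 + 0 = 74

74 inversions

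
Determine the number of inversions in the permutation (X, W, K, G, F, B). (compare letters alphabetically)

For each element, count later entries that are smaller:
X: 5
W: 4
K: 3
G: 2
F: 1
B: 0
Sum: 5 + 4 + 3 + 2 + 1 + 0 = 15

15 inversions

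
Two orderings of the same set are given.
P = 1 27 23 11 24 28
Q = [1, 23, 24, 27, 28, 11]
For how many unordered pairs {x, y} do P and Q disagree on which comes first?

4

Assign each item its position (1..6) in the first ordering, then rewrite the second ordering as that position sequence:
positions: 1→1, 27→2, 23→3, 11→4, 24→5, 28→6
second ordering as positions: [1, 3, 5, 2, 6, 4]
Discordant pairs = inversions in this position sequence.
1: 0
3: 2 → 1
5: 2, 4 → 2
2: 0
6: 4 → 1
4: 0
Total: 0 + 1 + 2 + 0 + 1 + 0 = 4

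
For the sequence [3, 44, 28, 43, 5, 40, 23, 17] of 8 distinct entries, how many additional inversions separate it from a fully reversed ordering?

Maximum inversions for 8 distinct elements is C(8, 2) = 8·7/2 = 28.
Current inversions — for each element, count later smaller elements:
3: 0
44: 6
28: 3
43: 4
5: 0
40: 2
23: 1
17: 0
Current total: 0 + 6 + 3 + 4 + 0 + 2 + 1 + 0 = 16
Shortfall: 28 − 16 = 12

12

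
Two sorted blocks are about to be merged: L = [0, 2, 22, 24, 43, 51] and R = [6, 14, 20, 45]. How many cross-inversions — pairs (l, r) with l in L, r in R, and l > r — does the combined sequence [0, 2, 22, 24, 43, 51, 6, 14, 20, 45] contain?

There are 13 cross-inversions.

Count, for every r in R, how many entries of L exceed r:
r = 6: 22, 24, 43, 51 → 4
r = 14: 22, 24, 43, 51 → 4
r = 20: 22, 24, 43, 51 → 4
r = 45: 51 → 1
Cross-inversions: 4 + 4 + 4 + 1 = 13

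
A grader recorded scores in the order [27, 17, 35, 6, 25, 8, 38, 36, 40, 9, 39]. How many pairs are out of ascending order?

Count, for each position, how many later elements it exceeds:
27 → 17, 6, 25, 8, 9 → 5
17 → 6, 8, 9 → 3
35 → 6, 25, 8, 9 → 4
6 → none → 0
25 → 8, 9 → 2
8 → none → 0
38 → 36, 9 → 2
36 → 9 → 1
40 → 9, 39 → 2
9 → none → 0
39 → none → 0
Sum: 5 + 3 + 4 + 0 + 2 + 0 + 2 + 1 + 2 + 0 + 0 = 19

Inversions: 19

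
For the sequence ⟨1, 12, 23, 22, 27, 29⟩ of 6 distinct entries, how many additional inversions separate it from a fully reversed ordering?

14 inversions short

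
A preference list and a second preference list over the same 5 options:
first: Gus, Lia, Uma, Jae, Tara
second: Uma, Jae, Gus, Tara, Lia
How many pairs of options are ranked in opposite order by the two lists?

Assign each item its position (1..5) in the first ordering, then rewrite the second ordering as that position sequence:
positions: Gus→1, Lia→2, Uma→3, Jae→4, Tara→5
second ordering as positions: [3, 4, 1, 5, 2]
Discordant pairs = inversions in this position sequence.
3: 1, 2 → 2
4: 1, 2 → 2
1: 0
5: 2 → 1
2: 0
Total: 2 + 2 + 0 + 1 + 0 = 5

Pairs: 5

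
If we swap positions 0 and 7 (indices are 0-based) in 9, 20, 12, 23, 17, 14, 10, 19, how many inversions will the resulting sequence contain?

Positions 0 and 7 hold 9 and 19; after swapping, the array is [19, 20, 12, 23, 17, 14, 10, 9].
Count, for each position, how many later elements it exceeds:
19: 5
20: 5
12: 2
23: 4
17: 3
14: 2
10: 1
9: 0
Sum: 5 + 5 + 2 + 4 + 3 + 2 + 1 + 0 = 22

22 inversions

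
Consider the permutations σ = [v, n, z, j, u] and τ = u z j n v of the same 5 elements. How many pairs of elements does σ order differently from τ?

Assign each item its position (1..5) in the first ordering, then rewrite the second ordering as that position sequence:
positions: v→1, n→2, z→3, j→4, u→5
second ordering as positions: [5, 3, 4, 2, 1]
Discordant pairs = inversions in this position sequence.
5: 3, 4, 2, 1 → 4
3: 2, 1 → 2
4: 2, 1 → 2
2: 1 → 1
1: 0
Total: 4 + 2 + 2 + 1 + 0 = 9

9 discordant pairs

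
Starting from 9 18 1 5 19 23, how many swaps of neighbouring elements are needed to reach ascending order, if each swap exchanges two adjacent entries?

Each adjacent swap fixes exactly one inversion, so the minimum swap count equals the number of inversions.
Count inversions — for each element, later elements that are smaller:
9: 1, 5 → 2
18: 1, 5 → 2
1: none → 0
5: none → 0
19: none → 0
23: none → 0
Total inversions: 2 + 2 + 0 + 0 + 0 + 0 = 4

4 swaps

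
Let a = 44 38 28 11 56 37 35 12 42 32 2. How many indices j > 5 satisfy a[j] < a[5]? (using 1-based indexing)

6

The element at index 5 is 56.
Elements after it: 37, 35, 12, 42, 32, 2
Those smaller than 56: 37, 35, 12, 42, 32, 2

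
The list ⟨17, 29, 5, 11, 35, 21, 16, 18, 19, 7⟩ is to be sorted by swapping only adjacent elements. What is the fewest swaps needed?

The minimum number of adjacent swaps to sort an array equals its inversion count, since every such swap removes exactly one inversion.
Count inversions — for each element, later elements that are smaller:
17: 5, 11, 16, 7 → 4
29: 5, 11, 21, 16, 18, 19, 7 → 7
5: none → 0
11: 7 → 1
35: 21, 16, 18, 19, 7 → 5
21: 16, 18, 19, 7 → 4
16: 7 → 1
18: 7 → 1
19: 7 → 1
7: none → 0
Total inversions: 4 + 7 + 0 + 1 + 5 + 4 + 1 + 1 + 1 + 0 = 24

24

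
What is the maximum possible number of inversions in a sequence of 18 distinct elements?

153 inversions

A reversed (strictly descending) arrangement makes every pair an inversion, giving C(18, 2) inversions.
C(18, 2) = 18·17/2 = 153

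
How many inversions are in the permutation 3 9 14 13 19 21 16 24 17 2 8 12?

There are 30 inversions.

For each element, count later entries that are smaller:
3 → 2 → 1
9 → 2, 8 → 2
14 → 13, 2, 8, 12 → 4
13 → 2, 8, 12 → 3
19 → 16, 17, 2, 8, 12 → 5
21 → 16, 17, 2, 8, 12 → 5
16 → 2, 8, 12 → 3
24 → 17, 2, 8, 12 → 4
17 → 2, 8, 12 → 3
2 → none → 0
8 → none → 0
12 → none → 0
Sum: 1 + 2 + 4 + 3 + 5 + 5 + 3 + 4 + 3 + 0 + 0 + 0 = 30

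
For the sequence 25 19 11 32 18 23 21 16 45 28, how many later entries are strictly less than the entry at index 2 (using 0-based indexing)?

0

The element at index 2 is 11.
Elements after it: 32, 18, 23, 21, 16, 45, 28
None of them are smaller than 11.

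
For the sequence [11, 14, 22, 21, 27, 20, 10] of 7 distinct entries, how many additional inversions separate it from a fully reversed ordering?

Maximum inversions for 7 distinct elements is C(7, 2) = 7·6/2 = 21.
Current inversions — for each element, count later smaller elements:
11: 1
14: 1
22: 3
21: 2
27: 2
20: 1
10: 0
Current total: 1 + 1 + 3 + 2 + 2 + 1 + 0 = 10
Shortfall: 21 − 10 = 11

11 inversions short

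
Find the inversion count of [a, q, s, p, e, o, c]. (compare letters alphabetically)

Element-by-element contributions:
a → none → 0
q → p, e, o, c → 4
s → p, e, o, c → 4
p → e, o, c → 3
e → c → 1
o → c → 1
c → none → 0
Sum: 0 + 4 + 4 + 3 + 1 + 1 + 0 = 13

13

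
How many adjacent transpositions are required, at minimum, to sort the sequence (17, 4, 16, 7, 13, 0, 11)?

14 swaps

Minimum adjacent swaps = number of inversions (each swap of adjacent out-of-order elements removes one inversion and no swap can remove more).
Count inversions — for each element, later elements that are smaller:
17: 4, 16, 7, 13, 0, 11 → 6
4: 0 → 1
16: 7, 13, 0, 11 → 4
7: 0 → 1
13: 0, 11 → 2
0: none → 0
11: none → 0
Total inversions: 6 + 1 + 4 + 1 + 2 + 0 + 0 = 14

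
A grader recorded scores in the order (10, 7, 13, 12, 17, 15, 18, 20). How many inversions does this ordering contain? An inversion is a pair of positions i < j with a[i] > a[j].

3 inversions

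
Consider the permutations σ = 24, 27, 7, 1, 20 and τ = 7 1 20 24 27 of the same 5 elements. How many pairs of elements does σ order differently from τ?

Assign each item its position (1..5) in the first ordering, then rewrite the second ordering as that position sequence:
positions: 24→1, 27→2, 7→3, 1→4, 20→5
second ordering as positions: [3, 4, 5, 1, 2]
Discordant pairs = inversions in this position sequence.
3: 1, 2 → 2
4: 1, 2 → 2
5: 1, 2 → 2
1: 0
2: 0
Total: 2 + 2 + 2 + 0 + 0 = 6

6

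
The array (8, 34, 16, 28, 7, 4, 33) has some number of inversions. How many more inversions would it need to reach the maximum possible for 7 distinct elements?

Maximum inversions for 7 distinct elements is C(7, 2) = 7·6/2 = 21.
Current inversions — for each element, count later smaller elements:
8: 2
34: 5
16: 2
28: 2
7: 1
4: 0
33: 0
Current total: 2 + 5 + 2 + 2 + 1 + 0 + 0 = 12
Shortfall: 21 − 12 = 9

9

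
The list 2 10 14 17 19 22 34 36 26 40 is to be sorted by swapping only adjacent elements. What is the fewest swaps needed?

2 adjacent swaps

Minimum adjacent swaps = number of inversions (each swap of adjacent out-of-order elements removes one inversion and no swap can remove more).
Count inversions — for each element, later elements that are smaller:
2: none → 0
10: none → 0
14: none → 0
17: none → 0
19: none → 0
22: none → 0
34: 26 → 1
36: 26 → 1
26: none → 0
40: none → 0
Total inversions: 0 + 0 + 0 + 0 + 0 + 0 + 1 + 1 + 0 + 0 = 2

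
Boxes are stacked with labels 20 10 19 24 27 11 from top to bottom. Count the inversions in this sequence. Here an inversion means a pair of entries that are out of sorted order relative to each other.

For each element, count later entries that are smaller:
20: 3
10: 0
19: 1
24: 1
27: 1
11: 0
Sum: 3 + 0 + 1 + 1 + 1 + 0 = 6

6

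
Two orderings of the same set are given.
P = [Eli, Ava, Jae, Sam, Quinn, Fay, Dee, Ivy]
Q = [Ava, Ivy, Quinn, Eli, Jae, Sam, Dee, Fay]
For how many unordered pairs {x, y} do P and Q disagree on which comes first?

Assign each item its position (1..8) in the first ordering, then rewrite the second ordering as that position sequence:
positions: Eli→1, Ava→2, Jae→3, Sam→4, Quinn→5, Fay→6, Dee→7, Ivy→8
second ordering as positions: [2, 8, 5, 1, 3, 4, 7, 6]
Discordant pairs = inversions in this position sequence.
2: 1 → 1
8: 5, 1, 3, 4, 7, 6 → 6
5: 1, 3, 4 → 3
1: 0
3: 0
4: 0
7: 6 → 1
6: 0
Total: 1 + 6 + 3 + 0 + 0 + 0 + 1 + 0 = 11

11 disagreeing pairs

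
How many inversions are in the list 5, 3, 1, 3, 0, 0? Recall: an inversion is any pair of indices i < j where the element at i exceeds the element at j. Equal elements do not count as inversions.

12

Out-of-order index pairs (1-indexed):
(1,2): 5 > 3
(1,3): 5 > 1
(1,4): 5 > 3
(1,5): 5 > 0
(1,6): 5 > 0
(2,3): 3 > 1
(2,5): 3 > 0
(2,6): 3 > 0
(3,5): 1 > 0
(3,6): 1 > 0
(4,5): 3 > 0
(4,6): 3 > 0
That's 12 pairs.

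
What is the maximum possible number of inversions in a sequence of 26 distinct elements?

The maximum occurs when the array is in strictly decreasing order: every one of the C(26, 2) pairs is inverted.
C(26, 2) = 26·25/2 = 325

325 inversions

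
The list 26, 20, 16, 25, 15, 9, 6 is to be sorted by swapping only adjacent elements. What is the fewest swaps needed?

19

The minimum number of adjacent swaps to sort an array equals its inversion count, since every such swap removes exactly one inversion.
Count inversions — for each element, later elements that are smaller:
26: 20, 16, 25, 15, 9, 6 → 6
20: 16, 15, 9, 6 → 4
16: 15, 9, 6 → 3
25: 15, 9, 6 → 3
15: 9, 6 → 2
9: 6 → 1
6: none → 0
Total inversions: 6 + 4 + 3 + 3 + 2 + 1 + 0 = 19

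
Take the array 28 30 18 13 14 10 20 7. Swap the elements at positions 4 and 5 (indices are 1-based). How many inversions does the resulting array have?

There are 23 inversions.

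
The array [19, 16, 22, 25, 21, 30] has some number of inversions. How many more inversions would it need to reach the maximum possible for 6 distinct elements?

12 inversions short

Maximum inversions for 6 distinct elements is C(6, 2) = 6·5/2 = 15.
Current inversions — for each element, count later smaller elements:
19: 1
16: 0
22: 1
25: 1
21: 0
30: 0
Current total: 1 + 0 + 1 + 1 + 0 + 0 = 3
Shortfall: 15 − 3 = 12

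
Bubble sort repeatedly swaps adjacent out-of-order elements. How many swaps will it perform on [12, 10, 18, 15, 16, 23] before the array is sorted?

Each adjacent swap fixes exactly one inversion, so the minimum swap count equals the number of inversions.
Count inversions — for each element, later elements that are smaller:
12: 10 → 1
10: none → 0
18: 15, 16 → 2
15: none → 0
16: none → 0
23: none → 0
Total inversions: 1 + 0 + 2 + 0 + 0 + 0 = 3

3 adjacent swaps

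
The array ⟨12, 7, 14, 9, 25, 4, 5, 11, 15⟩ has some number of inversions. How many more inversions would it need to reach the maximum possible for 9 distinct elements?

19 inversions short

Maximum inversions for 9 distinct elements is C(9, 2) = 9·8/2 = 36.
Current inversions — for each element, count later smaller elements:
12: 5
7: 2
14: 4
9: 2
25: 4
4: 0
5: 0
11: 0
15: 0
Current total: 5 + 2 + 4 + 2 + 4 + 0 + 0 + 0 + 0 = 17
Shortfall: 36 − 17 = 19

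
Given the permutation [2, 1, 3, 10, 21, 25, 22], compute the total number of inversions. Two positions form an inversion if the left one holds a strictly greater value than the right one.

Count, for each position, how many later elements it exceeds:
2: 1
1: 0
3: 0
10: 0
21: 0
25: 1
22: 0
Sum: 1 + 0 + 0 + 0 + 0 + 1 + 0 = 2

2 inversions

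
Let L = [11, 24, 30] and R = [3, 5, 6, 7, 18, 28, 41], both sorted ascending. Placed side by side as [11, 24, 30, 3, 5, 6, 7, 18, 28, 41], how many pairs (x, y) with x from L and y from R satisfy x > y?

Split inversions: 15

Take each right-half value and tally the left-half values above it:
r = 3: 11, 24, 30 → 3
r = 5: 11, 24, 30 → 3
r = 6: 11, 24, 30 → 3
r = 7: 11, 24, 30 → 3
r = 18: 24, 30 → 2
r = 28: 30 → 1
r = 41: none → 0
Cross-inversions: 3 + 3 + 3 + 3 + 2 + 1 + 0 = 15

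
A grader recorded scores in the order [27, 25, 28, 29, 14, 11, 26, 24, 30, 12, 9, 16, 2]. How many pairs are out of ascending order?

55

For each element, count later entries that are smaller:
27: 9
25: 7
28: 8
29: 8
14: 4
11: 2
26: 5
24: 4
30: 4
12: 2
9: 1
16: 1
2: 0
Sum: 9 + 7 + 8 + 8 + 4 + 2 + 5 + 4 + 4 + 2 + 1 + 1 + 0 = 55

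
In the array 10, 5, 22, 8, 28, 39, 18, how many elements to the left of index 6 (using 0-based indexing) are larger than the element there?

The element at index 6 is 18.
Elements before it: 10, 5, 22, 8, 28, 39
Those larger than 18: 22, 28, 39

3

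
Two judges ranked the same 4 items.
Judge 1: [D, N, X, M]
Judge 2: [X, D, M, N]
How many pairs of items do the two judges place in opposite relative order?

3

Assign each item its position (1..4) in the first ordering, then rewrite the second ordering as that position sequence:
positions: D→1, N→2, X→3, M→4
second ordering as positions: [3, 1, 4, 2]
Discordant pairs = inversions in this position sequence.
3: 1, 2 → 2
1: 0
4: 2 → 1
2: 0
Total: 2 + 0 + 1 + 0 = 3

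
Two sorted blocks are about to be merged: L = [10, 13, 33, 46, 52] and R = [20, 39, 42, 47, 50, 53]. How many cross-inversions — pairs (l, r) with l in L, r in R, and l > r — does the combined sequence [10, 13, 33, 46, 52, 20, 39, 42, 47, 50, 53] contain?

9 cross-inversions

For each element r of the right run, count left-run elements greater than r:
r = 20: 33, 46, 52 → 3
r = 39: 46, 52 → 2
r = 42: 46, 52 → 2
r = 47: 52 → 1
r = 50: 52 → 1
r = 53: none → 0
Cross-inversions: 3 + 2 + 2 + 1 + 1 + 0 = 9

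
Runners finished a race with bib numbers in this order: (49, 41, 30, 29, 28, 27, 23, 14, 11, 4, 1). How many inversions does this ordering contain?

Count, for each position, how many later elements it exceeds:
49 → 41, 30, 29, 28, 27, 23, 14, 11, 4, 1 → 10
41 → 30, 29, 28, 27, 23, 14, 11, 4, 1 → 9
30 → 29, 28, 27, 23, 14, 11, 4, 1 → 8
29 → 28, 27, 23, 14, 11, 4, 1 → 7
28 → 27, 23, 14, 11, 4, 1 → 6
27 → 23, 14, 11, 4, 1 → 5
23 → 14, 11, 4, 1 → 4
14 → 11, 4, 1 → 3
11 → 4, 1 → 2
4 → 1 → 1
1 → none → 0
Sum: 10 + 9 + 8 + 7 + 6 + 5 + 4 + 3 + 2 + 1 + 0 = 55

55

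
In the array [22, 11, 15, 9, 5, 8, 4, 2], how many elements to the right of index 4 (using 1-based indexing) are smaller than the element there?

4 such elements

The element at index 4 is 9.
Elements after it: 5, 8, 4, 2
Those smaller than 9: 5, 8, 4, 2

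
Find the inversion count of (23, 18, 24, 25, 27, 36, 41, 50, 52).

For each element, count later entries that are smaller:
23: 1
18: 0
24: 0
25: 0
27: 0
36: 0
41: 0
50: 0
52: 0
Sum: 1 + 0 + 0 + 0 + 0 + 0 + 0 + 0 + 0 = 1

1 inversion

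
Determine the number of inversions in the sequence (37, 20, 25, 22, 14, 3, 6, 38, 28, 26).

Inversions: 23

For each element, count later entries that are smaller:
37: 8
20: 3
25: 4
22: 3
14: 2
3: 0
6: 0
38: 2
28: 1
26: 0
Sum: 8 + 3 + 4 + 3 + 2 + 0 + 0 + 2 + 1 + 0 = 23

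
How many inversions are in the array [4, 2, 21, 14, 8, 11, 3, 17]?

12

Element-by-element contributions:
4: 2
2: 0
21: 5
14: 3
8: 1
11: 1
3: 0
17: 0
Sum: 2 + 0 + 5 + 3 + 1 + 1 + 0 + 0 = 12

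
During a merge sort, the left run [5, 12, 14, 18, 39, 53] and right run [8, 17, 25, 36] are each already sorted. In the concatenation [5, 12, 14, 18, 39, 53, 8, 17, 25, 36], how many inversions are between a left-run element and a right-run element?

12 cross-inversions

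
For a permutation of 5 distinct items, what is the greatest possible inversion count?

10

A reversed (strictly descending) arrangement makes every pair an inversion, giving C(5, 2) inversions.
C(5, 2) = 5·4/2 = 10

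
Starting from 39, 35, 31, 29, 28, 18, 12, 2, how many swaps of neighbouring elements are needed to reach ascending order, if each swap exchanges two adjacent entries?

Minimum adjacent swaps = number of inversions (each swap of adjacent out-of-order elements removes one inversion and no swap can remove more).
Count inversions — for each element, later elements that are smaller:
39: 35, 31, 29, 28, 18, 12, 2 → 7
35: 31, 29, 28, 18, 12, 2 → 6
31: 29, 28, 18, 12, 2 → 5
29: 28, 18, 12, 2 → 4
28: 18, 12, 2 → 3
18: 12, 2 → 2
12: 2 → 1
2: none → 0
Total inversions: 7 + 6 + 5 + 4 + 3 + 2 + 1 + 0 = 28

Swaps: 28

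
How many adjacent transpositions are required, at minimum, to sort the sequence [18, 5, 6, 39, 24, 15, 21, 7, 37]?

The minimum number of adjacent swaps to sort an array equals its inversion count, since every such swap removes exactly one inversion.
Count inversions — for each element, later elements that are smaller:
18: 5, 6, 15, 7 → 4
5: none → 0
6: none → 0
39: 24, 15, 21, 7, 37 → 5
24: 15, 21, 7 → 3
15: 7 → 1
21: 7 → 1
7: none → 0
37: none → 0
Total inversions: 4 + 0 + 0 + 5 + 3 + 1 + 1 + 0 + 0 = 14

14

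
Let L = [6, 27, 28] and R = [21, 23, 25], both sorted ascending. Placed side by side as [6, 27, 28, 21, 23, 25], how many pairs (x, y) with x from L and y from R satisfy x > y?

Count, for every r in R, how many entries of L exceed r:
r = 21: 27, 28 → 2
r = 23: 27, 28 → 2
r = 25: 27, 28 → 2
Cross-inversions: 2 + 2 + 2 = 6

6 split inversions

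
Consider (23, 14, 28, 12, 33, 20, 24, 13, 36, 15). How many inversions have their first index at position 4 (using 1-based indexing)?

0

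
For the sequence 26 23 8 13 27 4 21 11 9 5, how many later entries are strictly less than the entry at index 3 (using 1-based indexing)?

2

The element at index 3 is 8.
Elements after it: 13, 27, 4, 21, 11, 9, 5
Those smaller than 8: 4, 5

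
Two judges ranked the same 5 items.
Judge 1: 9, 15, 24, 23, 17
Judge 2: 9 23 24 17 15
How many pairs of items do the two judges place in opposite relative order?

Assign each item its position (1..5) in the first ordering, then rewrite the second ordering as that position sequence:
positions: 9→1, 15→2, 24→3, 23→4, 17→5
second ordering as positions: [1, 4, 3, 5, 2]
Discordant pairs = inversions in this position sequence.
1: 0
4: 3, 2 → 2
3: 2 → 1
5: 2 → 1
2: 0
Total: 0 + 2 + 1 + 1 + 0 = 4

4 discordant pairs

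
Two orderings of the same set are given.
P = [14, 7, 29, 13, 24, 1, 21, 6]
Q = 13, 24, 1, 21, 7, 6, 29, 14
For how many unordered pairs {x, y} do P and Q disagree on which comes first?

Disagreeing pairs: 16

Assign each item its position (1..8) in the first ordering, then rewrite the second ordering as that position sequence:
positions: 14→1, 7→2, 29→3, 13→4, 24→5, 1→6, 21→7, 6→8
second ordering as positions: [4, 5, 6, 7, 2, 8, 3, 1]
Discordant pairs = inversions in this position sequence.
4: 2, 3, 1 → 3
5: 2, 3, 1 → 3
6: 2, 3, 1 → 3
7: 2, 3, 1 → 3
2: 1 → 1
8: 3, 1 → 2
3: 1 → 1
1: 0
Total: 3 + 3 + 3 + 3 + 1 + 2 + 1 + 0 = 16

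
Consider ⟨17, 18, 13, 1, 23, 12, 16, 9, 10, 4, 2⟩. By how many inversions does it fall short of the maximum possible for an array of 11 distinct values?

Maximum inversions for 11 distinct elements is C(11, 2) = 11·10/2 = 55.
Current inversions — for each element, count later smaller elements:
17: 8
18: 8
13: 6
1: 0
23: 6
12: 4
16: 4
9: 2
10: 2
4: 1
2: 0
Current total: 8 + 8 + 6 + 0 + 6 + 4 + 4 + 2 + 2 + 1 + 0 = 41
Shortfall: 55 − 41 = 14

14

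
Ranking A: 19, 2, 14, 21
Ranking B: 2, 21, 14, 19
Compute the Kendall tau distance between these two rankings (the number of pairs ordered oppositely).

4 discordant pairs

Assign each item its position (1..4) in the first ordering, then rewrite the second ordering as that position sequence:
positions: 19→1, 2→2, 14→3, 21→4
second ordering as positions: [2, 4, 3, 1]
Discordant pairs = inversions in this position sequence.
2: 1 → 1
4: 3, 1 → 2
3: 1 → 1
1: 0
Total: 1 + 2 + 1 + 0 = 4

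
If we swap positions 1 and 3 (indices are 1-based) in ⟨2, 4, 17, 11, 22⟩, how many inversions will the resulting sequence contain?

Positions 1 and 3 hold 2 and 17; after swapping, the array is [17, 4, 2, 11, 22].
Sweep left to right; for each value list the smaller values that follow it:
17: 3
4: 1
2: 0
11: 0
22: 0
Sum: 3 + 1 + 0 + 0 + 0 = 4

4 inversions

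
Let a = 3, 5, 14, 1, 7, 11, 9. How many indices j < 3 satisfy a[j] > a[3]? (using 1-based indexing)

The element at index 3 is 14.
Elements before it: 3, 5
None of them are larger than 14.

0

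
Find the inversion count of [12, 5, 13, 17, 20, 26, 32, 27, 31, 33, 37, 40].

3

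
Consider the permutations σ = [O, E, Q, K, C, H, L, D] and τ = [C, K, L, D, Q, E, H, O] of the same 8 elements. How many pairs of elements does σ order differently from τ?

Assign each item its position (1..8) in the first ordering, then rewrite the second ordering as that position sequence:
positions: O→1, E→2, Q→3, K→4, C→5, H→6, L→7, D→8
second ordering as positions: [5, 4, 7, 8, 3, 2, 6, 1]
Discordant pairs = inversions in this position sequence.
5: 4, 3, 2, 1 → 4
4: 3, 2, 1 → 3
7: 3, 2, 6, 1 → 4
8: 3, 2, 6, 1 → 4
3: 2, 1 → 2
2: 1 → 1
6: 1 → 1
1: 0
Total: 4 + 3 + 4 + 4 + 2 + 1 + 1 + 0 = 19

Discordant pairs: 19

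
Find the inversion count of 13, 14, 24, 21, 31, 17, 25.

Out-of-order pairs: 5

Count, for each position, how many later elements it exceeds:
13 → none → 0
14 → none → 0
24 → 21, 17 → 2
21 → 17 → 1
31 → 17, 25 → 2
17 → none → 0
25 → none → 0
Sum: 0 + 0 + 2 + 1 + 2 + 0 + 0 = 5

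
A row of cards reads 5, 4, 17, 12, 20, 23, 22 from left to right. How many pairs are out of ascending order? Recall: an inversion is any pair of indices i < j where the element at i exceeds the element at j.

3

Element-by-element contributions:
5: 1
4: 0
17: 1
12: 0
20: 0
23: 1
22: 0
Sum: 1 + 0 + 1 + 0 + 0 + 1 + 0 = 3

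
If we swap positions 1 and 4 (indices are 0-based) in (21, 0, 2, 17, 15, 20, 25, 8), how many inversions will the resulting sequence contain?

Positions 1 and 4 hold 0 and 15; after swapping, the array is [21, 15, 2, 17, 0, 20, 25, 8].
For each element, count later entries that are smaller:
21: 6
15: 3
2: 1
17: 2
0: 0
20: 1
25: 1
8: 0
Sum: 6 + 3 + 1 + 2 + 0 + 1 + 1 + 0 = 14

Inversions: 14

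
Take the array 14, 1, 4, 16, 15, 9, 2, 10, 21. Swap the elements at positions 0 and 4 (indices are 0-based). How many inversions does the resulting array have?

Positions 0 and 4 hold 14 and 15; after swapping, the array is [15, 1, 4, 16, 14, 9, 2, 10, 21].
Sweep left to right; for each value list the smaller values that follow it:
15 → 1, 4, 14, 9, 2, 10 → 6
1 → none → 0
4 → 2 → 1
16 → 14, 9, 2, 10 → 4
14 → 9, 2, 10 → 3
9 → 2 → 1
2 → none → 0
10 → none → 0
21 → none → 0
Sum: 6 + 0 + 1 + 4 + 3 + 1 + 0 + 0 + 0 = 15

15 inversions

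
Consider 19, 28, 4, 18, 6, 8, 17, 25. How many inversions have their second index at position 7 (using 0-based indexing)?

The element at index 7 is 25.
Elements before it: 19, 28, 4, 18, 6, 8, 17
Those larger than 25: 28

1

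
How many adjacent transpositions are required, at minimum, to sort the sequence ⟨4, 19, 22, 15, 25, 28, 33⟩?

Minimum adjacent swaps = number of inversions (each swap of adjacent out-of-order elements removes one inversion and no swap can remove more).
Count inversions — for each element, later elements that are smaller:
4: none → 0
19: 15 → 1
22: 15 → 1
15: none → 0
25: none → 0
28: none → 0
33: none → 0
Total inversions: 0 + 1 + 1 + 0 + 0 + 0 + 0 = 2

2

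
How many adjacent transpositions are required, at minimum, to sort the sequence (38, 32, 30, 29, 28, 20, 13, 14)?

27

Each adjacent swap fixes exactly one inversion, so the minimum swap count equals the number of inversions.
Count inversions — for each element, later elements that are smaller:
38: 32, 30, 29, 28, 20, 13, 14 → 7
32: 30, 29, 28, 20, 13, 14 → 6
30: 29, 28, 20, 13, 14 → 5
29: 28, 20, 13, 14 → 4
28: 20, 13, 14 → 3
20: 13, 14 → 2
13: none → 0
14: none → 0
Total inversions: 7 + 6 + 5 + 4 + 3 + 2 + 0 + 0 = 27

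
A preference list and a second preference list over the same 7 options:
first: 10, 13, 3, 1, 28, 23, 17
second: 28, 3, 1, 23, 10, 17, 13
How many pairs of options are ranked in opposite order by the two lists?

Assign each item its position (1..7) in the first ordering, then rewrite the second ordering as that position sequence:
positions: 10→1, 13→2, 3→3, 1→4, 28→5, 23→6, 17→7
second ordering as positions: [5, 3, 4, 6, 1, 7, 2]
Discordant pairs = inversions in this position sequence.
5: 3, 4, 1, 2 → 4
3: 1, 2 → 2
4: 1, 2 → 2
6: 1, 2 → 2
1: 0
7: 2 → 1
2: 0
Total: 4 + 2 + 2 + 2 + 0 + 1 + 0 = 11

There are 11 pairs.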